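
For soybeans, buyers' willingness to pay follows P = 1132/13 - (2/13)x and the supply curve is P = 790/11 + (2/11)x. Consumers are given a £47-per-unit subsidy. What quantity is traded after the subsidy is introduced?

x' = 8903/48

Pre-subsidy: 1132/13 - (2/13)x = 790/11 + (2/11)x gives x* = 1091/24 and P* = 961/12.
With the rebate, buyers effectively pay Pb = Ps − 47, where Ps is the price sellers receive.
On the curves, Pb = 1132/13 - (2/13)x and Ps = 790/11 + (2/11)x; the wedge Ps − Pb = 47 gives 790/11 + (2/11)x − (1132/13 - (2/13)x) = 47, so x' = 8903/48.
Then Pb = 1132/13 − (2/13)·(8903/48) = 1405/24 and Ps = 790/11 + (2/11)·(8903/48) = 2533/24.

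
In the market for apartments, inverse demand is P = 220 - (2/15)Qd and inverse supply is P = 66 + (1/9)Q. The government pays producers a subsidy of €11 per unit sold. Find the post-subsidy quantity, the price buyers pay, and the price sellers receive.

Q' = 675; buyers pay €130; sellers receive €141

Pre-subsidy: 220 - (2/15)Q = 66 + (1/9)Q gives Q* = 630 and P* = 136.
With the subsidy, sellers receive Ps = Pb + 11 for each unit, where Pb is the price buyers pay.
On the curves, Pb = 220 - (2/15)Q and Ps = 66 + (1/9)Q; the wedge Ps − Pb = 11 gives 66 + (1/9)Q − (220 - (2/15)Q) = 11, so Q' = 675.
Then Pb = 220 − (2/15)·675 = 130 and Ps = 66 + (1/9)·675 = 141.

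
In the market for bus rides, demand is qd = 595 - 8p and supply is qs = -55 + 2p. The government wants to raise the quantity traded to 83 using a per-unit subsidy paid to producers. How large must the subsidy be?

Required subsidy s = 5 per unit

At q = 83, invert demand for the buyer price: pb = (595 − 83)/8 = 64; invert supply for the seller price: ps = (83 − (-55))/2 = 69.
The subsidy must fill the gap: s = ps − pb = 69 − 64 = 5.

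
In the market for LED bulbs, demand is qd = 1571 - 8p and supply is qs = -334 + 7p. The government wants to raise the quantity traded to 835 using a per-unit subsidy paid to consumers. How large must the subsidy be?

At q = 835, invert demand for the buyer price: pb = (1571 − 835)/8 = 92; invert supply for the seller price: ps = (835 − (-334))/7 = 167.
The subsidy must fill the gap: s = ps − pb = 167 − 92 = 75.

Required subsidy s = 75 per unit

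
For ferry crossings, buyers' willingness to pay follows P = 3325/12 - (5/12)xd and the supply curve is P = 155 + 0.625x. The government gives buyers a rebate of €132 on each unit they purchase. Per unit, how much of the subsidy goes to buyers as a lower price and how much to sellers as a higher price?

Buyers gain €52.8 per unit; sellers gain €79.2 per unit

Pre-subsidy: 3325/12 - (5/12)x = 155 + 0.625x gives x* = 117.2 and P* = 228.25.
With the rebate, buyers effectively pay Pb = Ps − 132, where Ps is the price sellers receive.
On the curves, Pb = 3325/12 - (5/12)x and Ps = 155 + 0.625x; the wedge Ps − Pb = 132 gives 155 + 0.625x − (3325/12 - (5/12)x) = 132, so x' = 243.92.
Then Pb = 3325/12 − (5/12)·243.92 = 175.45 and Ps = 155 + 0.625·243.92 = 307.45.
Buyers' price falls by P* − Pb = 228.25 − 175.45 = 52.8; sellers' price rises by Ps − P* = 307.45 − 228.25 = 79.2.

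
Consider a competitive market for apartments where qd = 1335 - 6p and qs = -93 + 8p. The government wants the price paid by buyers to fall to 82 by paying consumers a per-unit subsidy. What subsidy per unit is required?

At a buyer price of 82, quantity demanded is 1335 − 6·82 = 843.
Sellers supply 843 only when they receive ps with -93 + 8·ps = 843, i.e. ps = 117.
s = ps − pb = 117 − 82 = 35.

Required subsidy s = 35 per unit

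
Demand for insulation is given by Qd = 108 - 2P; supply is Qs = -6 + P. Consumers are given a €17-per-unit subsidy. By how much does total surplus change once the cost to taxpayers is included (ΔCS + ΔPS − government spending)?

Net change in total surplus = -289/3

Pre-subsidy: 108 - 2P = -6 + P gives P* = 38, Q* = 32.
With the rebate, buyers effectively pay Pb = Ps − 17, where Ps is the price sellers receive.
Demand in terms of Ps becomes Qd = 108 − 2(Ps − 17) = 142 - 2Ps. Setting this equal to supply: 142 - 2Ps = -6 + Ps, so Ps = 148/3.
Buyers pay Pb = 148/3 − 17 = 97/3; Q' = -6 + 1·(148/3) = 130/3.
ΔCS = ½(32 + 130/3)(38 − 97/3) = 1921/9; ΔPS = ½(32 + 130/3)(148/3 − 38) = 3842/9.
Government spending = 17 × 130/3 = 2210/3.
Net change = 1921/9 + 3842/9 − 2210/3 = -289/3. The loss equals the DWL triangle ½·17·34/3.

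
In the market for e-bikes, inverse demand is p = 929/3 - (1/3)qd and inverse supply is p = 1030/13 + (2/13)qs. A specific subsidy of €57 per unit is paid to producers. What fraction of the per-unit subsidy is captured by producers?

Pre-subsidy: 929/3 - (1/3)q = 1030/13 + (2/13)q gives q* = 473 and p* = 152.
With the subsidy, sellers receive ps = pb + 57 for each unit, where pb is the price buyers pay.
On the curves, pb = 929/3 - (1/3)q and ps = 1030/13 + (2/13)q; the wedge ps − pb = 57 gives 1030/13 + (2/13)q − (929/3 - (1/3)q) = 57, so q' = 590.
Then pb = 929/3 − (1/3)·590 = 113 and ps = 1030/13 + (2/13)·590 = 170.
Buyers' price falls by p* − pb = 152 − 113 = 39; sellers' price rises by ps − p* = 170 − 152 = 18.
So producers capture 18/57 = 6/19 of each unit of subsidy.

Producer share = 6/19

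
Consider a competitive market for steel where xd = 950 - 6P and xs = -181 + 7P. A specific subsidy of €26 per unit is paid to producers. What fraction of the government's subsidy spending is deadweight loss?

DWL / government spending = 0.08203125

Pre-subsidy: 950 - 6P = -181 + 7P gives P* = 87, x* = 428.
With the subsidy, sellers receive Ps = Pb + 26 for each unit, where Pb is the price buyers pay.
Supply in terms of Pb becomes xs = -181 + 7(Pb + 26) = 1 + 7Pb. Setting this equal to demand: 950 - 6Pb = 1 + 7Pb, so Pb = 73.
Sellers receive Ps = 73 + 26 = 99; x' = 950 − 6·73 = 512.
ΔCS = ½(428 + 512)(87 − 73) = 6580; ΔPS = ½(428 + 512)(99 − 87) = 5640.
Government spending = 26 × 512 = 13312.
DWL = ½ × 26 × (512 − 428) = 1092; fraction = 1092 / 13312 = 0.08203125.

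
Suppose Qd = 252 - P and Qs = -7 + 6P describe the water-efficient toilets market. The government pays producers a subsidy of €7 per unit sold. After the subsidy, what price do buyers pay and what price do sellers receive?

Buyers pay €31; sellers receive €38

Pre-subsidy: 252 - P = -7 + 6P gives P* = 37, Q* = 215.
With the subsidy, sellers receive Ps = Pb + 7 for each unit, where Pb is the price buyers pay.
Supply in terms of Pb becomes Qs = -7 + 6(Pb + 7) = 35 + 6Pb. Setting this equal to demand: 252 - Pb = 35 + 6Pb, so Pb = 31.
Sellers receive Ps = 31 + 7 = 38; Q' = 252 − 1·31 = 221.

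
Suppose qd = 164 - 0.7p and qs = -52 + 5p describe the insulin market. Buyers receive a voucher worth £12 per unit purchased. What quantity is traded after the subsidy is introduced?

Pre-subsidy: 164 - 0.7p = -52 + 5p gives p* = 720/19, q* = 2612/19.
With the rebate, buyers effectively pay pb = ps − 12, where ps is the price sellers receive.
Demand in terms of ps becomes qd = 164 − 0.7(ps − 12) = 172.4 - 0.7ps. Setting this equal to supply: 172.4 - 0.7ps = -52 + 5ps, so ps = 748/19.
Buyers pay pb = 748/19 − 12 = 520/19; q' = -52 + 5·(748/19) = 2752/19.

q' = 2752/19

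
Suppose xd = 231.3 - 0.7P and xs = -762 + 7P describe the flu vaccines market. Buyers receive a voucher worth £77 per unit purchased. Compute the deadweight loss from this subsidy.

Pre-subsidy: 231.3 - 0.7P = -762 + 7P gives P* = 129, x* = 141.
With the rebate, buyers effectively pay Pb = Ps − 77, where Ps is the price sellers receive.
Demand in terms of Ps becomes xd = 231.3 − 0.7(Ps − 77) = 285.2 - 0.7Ps. Setting this equal to supply: 285.2 - 0.7Ps = -762 + 7Ps, so Ps = 136.
Buyers pay Pb = 136 − 77 = 59; x' = -762 + 7·136 = 190.
The subsidy expands output by 190 − 141 = 49 past the efficient level; on those units the gap between marginal cost and willingness to pay runs from 0 up to 77.
DWL = ½ × 77 × 49 = 1886.5.

Deadweight loss = £1886.5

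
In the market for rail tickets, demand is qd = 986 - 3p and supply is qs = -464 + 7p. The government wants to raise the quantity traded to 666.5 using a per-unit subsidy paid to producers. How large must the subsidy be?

At q = 666.5, invert demand for the buyer price: pb = (986 − 666.5)/3 = 106.5; invert supply for the seller price: ps = (666.5 − (-464))/7 = 161.5.
The subsidy must fill the gap: s = ps − pb = 161.5 − 106.5 = 55.

Required subsidy s = 55 per unit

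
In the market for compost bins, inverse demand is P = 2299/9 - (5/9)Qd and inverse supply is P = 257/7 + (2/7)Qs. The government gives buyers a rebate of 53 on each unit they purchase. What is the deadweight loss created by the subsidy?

Pre-subsidy: 2299/9 - (5/9)Q = 257/7 + (2/7)Q gives Q* = 260 and P* = 111.
With the rebate, buyers effectively pay Pb = Ps − 53, where Ps is the price sellers receive.
On the curves, Pb = 2299/9 - (5/9)Q and Ps = 257/7 + (2/7)Q; the wedge Ps − Pb = 53 gives 257/7 + (2/7)Q − (2299/9 - (5/9)Q) = 53, so Q' = 323.
Then Pb = 2299/9 − (5/9)·323 = 76 and Ps = 257/7 + (2/7)·323 = 129.
The subsidy expands output by 323 − 260 = 63 past the efficient level; on those units the gap between marginal cost and willingness to pay runs from 0 up to 53.
DWL = ½ × 53 × 63 = 1669.5.

Deadweight loss = 1669.5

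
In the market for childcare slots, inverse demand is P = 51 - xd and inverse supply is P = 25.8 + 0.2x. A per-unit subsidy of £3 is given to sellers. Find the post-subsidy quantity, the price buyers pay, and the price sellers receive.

Pre-subsidy: 51 - x = 25.8 + 0.2x gives x* = 21 and P* = 30.
With the subsidy, sellers receive Ps = Pb + 3 for each unit, where Pb is the price buyers pay.
On the curves, Pb = 51 - x and Ps = 25.8 + 0.2x; the wedge Ps − Pb = 3 gives 25.8 + 0.2x − (51 - x) = 3, so x' = 23.5.
Then Pb = 51 − 1·23.5 = 27.5 and Ps = 25.8 + 0.2·23.5 = 30.5.

x' = 23.5; buyers pay £27.5; sellers receive £30.5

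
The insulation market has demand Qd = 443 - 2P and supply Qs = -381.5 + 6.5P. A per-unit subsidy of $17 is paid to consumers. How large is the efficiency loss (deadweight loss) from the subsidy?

Pre-subsidy: 443 - 2P = -381.5 + 6.5P gives P* = 97, Q* = 249.
With the rebate, buyers effectively pay Pb = Ps − 17, where Ps is the price sellers receive.
Demand in terms of Ps becomes Qd = 443 − 2(Ps − 17) = 477 - 2Ps. Setting this equal to supply: 477 - 2Ps = -381.5 + 6.5Ps, so Ps = 101.
Buyers pay Pb = 101 − 17 = 84; Q' = -381.5 + 6.5·101 = 275.
The subsidy expands output by 275 − 249 = 26 past the efficient level; on those units the gap between marginal cost and willingness to pay runs from 0 up to 17.
DWL = ½ × 17 × 26 = 221.

Deadweight loss = $221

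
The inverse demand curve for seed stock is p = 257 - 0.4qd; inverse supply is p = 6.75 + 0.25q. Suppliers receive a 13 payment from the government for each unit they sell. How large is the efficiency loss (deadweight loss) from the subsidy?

Deadweight loss = 130

Pre-subsidy: 257 - 0.4q = 6.75 + 0.25q gives q* = 385 and p* = 103.
With the subsidy, sellers receive ps = pb + 13 for each unit, where pb is the price buyers pay.
On the curves, pb = 257 - 0.4q and ps = 6.75 + 0.25q; the wedge ps − pb = 13 gives 6.75 + 0.25q − (257 - 0.4q) = 13, so q' = 405.
Then pb = 257 − 0.4·405 = 95 and ps = 6.75 + 0.25·405 = 108.
The subsidy expands output by 405 − 385 = 20 past the efficient level; on those units the gap between marginal cost and willingness to pay runs from 0 up to 13.
DWL = ½ × 13 × 20 = 130.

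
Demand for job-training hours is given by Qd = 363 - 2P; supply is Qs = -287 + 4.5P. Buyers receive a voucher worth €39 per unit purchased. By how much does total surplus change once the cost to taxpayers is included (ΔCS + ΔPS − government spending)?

Pre-subsidy: 363 - 2P = -287 + 4.5P gives P* = 100, Q* = 163.
With the rebate, buyers effectively pay Pb = Ps − 39, where Ps is the price sellers receive.
Demand in terms of Ps becomes Qd = 363 − 2(Ps − 39) = 441 - 2Ps. Setting this equal to supply: 441 - 2Ps = -287 + 4.5Ps, so Ps = 112.
Buyers pay Pb = 112 − 39 = 73; Q' = -287 + 4.5·112 = 217.
ΔCS = ½(163 + 217)(100 − 73) = 5130; ΔPS = ½(163 + 217)(112 − 100) = 2280.
Government spending = 39 × 217 = 8463.
Net change = 5130 + 2280 − 8463 = -1053. The loss equals the DWL triangle ½·39·54.

Net change in total surplus = -€1053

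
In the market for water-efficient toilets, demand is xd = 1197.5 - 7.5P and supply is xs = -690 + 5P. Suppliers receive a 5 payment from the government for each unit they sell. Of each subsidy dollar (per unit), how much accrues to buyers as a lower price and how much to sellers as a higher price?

Pre-subsidy: 1197.5 - 7.5P = -690 + 5P gives P* = 151, x* = 65.
With the subsidy, sellers receive Ps = Pb + 5 for each unit, where Pb is the price buyers pay.
Supply in terms of Pb becomes xs = -690 + 5(Pb + 5) = -665 + 5Pb. Setting this equal to demand: 1197.5 - 7.5Pb = -665 + 5Pb, so Pb = 149.
Sellers receive Ps = 149 + 5 = 154; x' = 1197.5 − 7.5·149 = 80.
Buyers' price falls by P* − Pb = 151 − 149 = 2; sellers' price rises by Ps − P* = 154 − 151 = 3.

Buyers gain 2 per unit; sellers gain 3 per unit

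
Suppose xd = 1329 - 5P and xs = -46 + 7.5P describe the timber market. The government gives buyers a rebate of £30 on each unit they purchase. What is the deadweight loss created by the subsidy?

Deadweight loss = £1350

Pre-subsidy: 1329 - 5P = -46 + 7.5P gives P* = 110, x* = 779.
With the rebate, buyers effectively pay Pb = Ps − 30, where Ps is the price sellers receive.
Demand in terms of Ps becomes xd = 1329 − 5(Ps − 30) = 1479 - 5Ps. Setting this equal to supply: 1479 - 5Ps = -46 + 7.5Ps, so Ps = 122.
Buyers pay Pb = 122 − 30 = 92; x' = -46 + 7.5·122 = 869.
The subsidy expands output by 869 − 779 = 90 past the efficient level; on those units the gap between marginal cost and willingness to pay runs from 0 up to 30.
DWL = ½ × 30 × 90 = 1350.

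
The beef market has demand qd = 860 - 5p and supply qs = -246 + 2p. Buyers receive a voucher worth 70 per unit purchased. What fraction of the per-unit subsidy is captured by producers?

Pre-subsidy: 860 - 5p = -246 + 2p gives p* = 158, q* = 70.
With the rebate, buyers effectively pay pb = ps − 70, where ps is the price sellers receive.
Demand in terms of ps becomes qd = 860 − 5(ps − 70) = 1210 - 5ps. Setting this equal to supply: 1210 - 5ps = -246 + 2ps, so ps = 208.
Buyers pay pb = 208 − 70 = 138; q' = -246 + 2·208 = 170.
Buyers' price falls by p* − pb = 158 − 138 = 20; sellers' price rises by ps − p* = 208 − 158 = 50.
So producers capture 50/70 = 5/7 of each unit of subsidy.

Producer share = 5/7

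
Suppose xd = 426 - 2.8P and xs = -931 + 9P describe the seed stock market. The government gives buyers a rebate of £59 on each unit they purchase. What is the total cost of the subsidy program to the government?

Pre-subsidy: 426 - 2.8P = -931 + 9P gives P* = 115, x* = 104.
With the rebate, buyers effectively pay Pb = Ps − 59, where Ps is the price sellers receive.
Demand in terms of Ps becomes xd = 426 − 2.8(Ps − 59) = 591.2 - 2.8Ps. Setting this equal to supply: 591.2 - 2.8Ps = -931 + 9Ps, so Ps = 129.
Buyers pay Pb = 129 − 59 = 70; x' = -931 + 9·129 = 230.
Government outlay = subsidy × quantity = 59 × 230 = 13570.

Government cost = £13570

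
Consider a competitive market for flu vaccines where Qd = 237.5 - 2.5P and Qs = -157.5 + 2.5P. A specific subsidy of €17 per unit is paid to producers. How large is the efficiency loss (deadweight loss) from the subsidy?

Pre-subsidy: 237.5 - 2.5P = -157.5 + 2.5P gives P* = 79, Q* = 40.
With the subsidy, sellers receive Ps = Pb + 17 for each unit, where Pb is the price buyers pay.
Supply in terms of Pb becomes Qs = -157.5 + 2.5(Pb + 17) = -115 + 2.5Pb. Setting this equal to demand: 237.5 - 2.5Pb = -115 + 2.5Pb, so Pb = 70.5.
Sellers receive Ps = 70.5 + 17 = 87.5; Q' = 237.5 − 2.5·70.5 = 61.25.
The subsidy expands output by 61.25 − 40 = 21.25 past the efficient level; on those units the gap between marginal cost and willingness to pay runs from 0 up to 17.
DWL = ½ × 17 × 21.25 = 180.625.

Deadweight loss = €180.625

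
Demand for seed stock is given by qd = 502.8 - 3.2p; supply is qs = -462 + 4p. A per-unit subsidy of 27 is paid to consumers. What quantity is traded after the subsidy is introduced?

Pre-subsidy: 502.8 - 3.2p = -462 + 4p gives p* = 134, q* = 74.
With the rebate, buyers effectively pay pb = ps − 27, where ps is the price sellers receive.
Demand in terms of ps becomes qd = 502.8 − 3.2(ps − 27) = 589.2 - 3.2ps. Setting this equal to supply: 589.2 - 3.2ps = -462 + 4ps, so ps = 146.
Buyers pay pb = 146 − 27 = 119; q' = -462 + 4·146 = 122.

q' = 122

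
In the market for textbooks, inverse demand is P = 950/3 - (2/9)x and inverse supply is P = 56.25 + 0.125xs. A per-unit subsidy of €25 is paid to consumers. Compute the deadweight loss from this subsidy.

Pre-subsidy: 950/3 - (2/9)x = 56.25 + 0.125x gives x* = 750 and P* = 150.
With the rebate, buyers effectively pay Pb = Ps − 25, where Ps is the price sellers receive.
On the curves, Pb = 950/3 - (2/9)x and Ps = 56.25 + 0.125x; the wedge Ps − Pb = 25 gives 56.25 + 0.125x − (950/3 - (2/9)x) = 25, so x' = 822.
Then Pb = 950/3 − (2/9)·822 = 134 and Ps = 56.25 + 0.125·822 = 159.
The subsidy expands output by 822 − 750 = 72 past the efficient level; on those units the gap between marginal cost and willingness to pay runs from 0 up to 25.
DWL = ½ × 25 × 72 = 900.

Deadweight loss = €900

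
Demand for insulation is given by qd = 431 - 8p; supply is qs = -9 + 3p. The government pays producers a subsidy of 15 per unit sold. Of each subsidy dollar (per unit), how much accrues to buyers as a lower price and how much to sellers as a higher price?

Pre-subsidy: 431 - 8p = -9 + 3p gives p* = 40, q* = 111.
With the subsidy, sellers receive ps = pb + 15 for each unit, where pb is the price buyers pay.
Supply in terms of pb becomes qs = -9 + 3(pb + 15) = 36 + 3pb. Setting this equal to demand: 431 - 8pb = 36 + 3pb, so pb = 395/11.
Sellers receive ps = 395/11 + 15 = 560/11; q' = 431 − 8·(395/11) = 1581/11.
Buyers' price falls by p* − pb = 40 − 395/11 = 45/11; sellers' price rises by ps − p* = 560/11 − 40 = 120/11.

Buyers gain 45/11 per unit; sellers gain 120/11 per unit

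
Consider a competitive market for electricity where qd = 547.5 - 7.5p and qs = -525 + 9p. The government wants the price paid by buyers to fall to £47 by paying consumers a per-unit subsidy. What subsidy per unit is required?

Required subsidy s = £33 per unit

At a buyer price of 47, quantity demanded is 547.5 − 7.5·47 = 195.
Sellers supply 195 only when they receive ps with -525 + 9·ps = 195, i.e. ps = 80.
s = ps − pb = 80 − 47 = 33.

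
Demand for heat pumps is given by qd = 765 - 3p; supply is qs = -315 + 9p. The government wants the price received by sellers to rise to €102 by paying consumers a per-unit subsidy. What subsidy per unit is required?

Required subsidy s = €48 per unit

At a seller price of 102, quantity supplied is -315 + 9·102 = 603.
Buyers absorb 603 only when they pay pb with 765 − 3·pb = 603, i.e. pb = 54.
s = ps − pb = 102 − 54 = 48.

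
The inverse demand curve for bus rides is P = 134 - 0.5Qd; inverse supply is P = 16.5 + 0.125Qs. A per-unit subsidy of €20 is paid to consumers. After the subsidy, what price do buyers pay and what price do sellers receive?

Pre-subsidy: 134 - 0.5Q = 16.5 + 0.125Q gives Q* = 188 and P* = 40.
With the rebate, buyers effectively pay Pb = Ps − 20, where Ps is the price sellers receive.
On the curves, Pb = 134 - 0.5Q and Ps = 16.5 + 0.125Q; the wedge Ps − Pb = 20 gives 16.5 + 0.125Q − (134 - 0.5Q) = 20, so Q' = 220.
Then Pb = 134 − 0.5·220 = 24 and Ps = 16.5 + 0.125·220 = 44.

Buyers pay €24; sellers receive €44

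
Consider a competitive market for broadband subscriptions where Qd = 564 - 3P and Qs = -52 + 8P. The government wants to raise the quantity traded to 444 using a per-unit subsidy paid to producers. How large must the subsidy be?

At Q = 444, invert demand for the buyer price: Pb = (564 − 444)/3 = 40; invert supply for the seller price: Ps = (444 − (-52))/8 = 62.
The subsidy must fill the gap: s = Ps − Pb = 62 − 40 = 22.

Required subsidy s = 22 per unit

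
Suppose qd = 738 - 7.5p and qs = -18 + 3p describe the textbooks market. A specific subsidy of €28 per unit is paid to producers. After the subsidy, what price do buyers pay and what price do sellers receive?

Buyers pay €64; sellers receive €92

Pre-subsidy: 738 - 7.5p = -18 + 3p gives p* = 72, q* = 198.
With the subsidy, sellers receive ps = pb + 28 for each unit, where pb is the price buyers pay.
Supply in terms of pb becomes qs = -18 + 3(pb + 28) = 66 + 3pb. Setting this equal to demand: 738 - 7.5pb = 66 + 3pb, so pb = 64.
Sellers receive ps = 64 + 28 = 92; q' = 738 − 7.5·64 = 258.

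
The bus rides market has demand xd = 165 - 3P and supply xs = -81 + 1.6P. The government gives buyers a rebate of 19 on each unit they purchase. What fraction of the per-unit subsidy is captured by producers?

Pre-subsidy: 165 - 3P = -81 + 1.6P gives P* = 1230/23, x* = 105/23.
With the rebate, buyers effectively pay Pb = Ps − 19, where Ps is the price sellers receive.
Demand in terms of Ps becomes xd = 165 − 3(Ps − 19) = 222 - 3Ps. Setting this equal to supply: 222 - 3Ps = -81 + 1.6Ps, so Ps = 1515/23.
Buyers pay Pb = 1515/23 − 19 = 1078/23; x' = -81 + 1.6·(1515/23) = 561/23.
Buyers' price falls by P* − Pb = 1230/23 − 1078/23 = 152/23; sellers' price rises by Ps − P* = 1515/23 − 1230/23 = 285/23.
So producers capture (285/23)/19 = 15/23 of each unit of subsidy.

Producer share = 15/23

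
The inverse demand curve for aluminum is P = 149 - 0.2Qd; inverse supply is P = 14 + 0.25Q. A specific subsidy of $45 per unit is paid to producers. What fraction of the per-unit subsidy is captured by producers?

Pre-subsidy: 149 - 0.2Q = 14 + 0.25Q gives Q* = 300 and P* = 89.
With the subsidy, sellers receive Ps = Pb + 45 for each unit, where Pb is the price buyers pay.
On the curves, Pb = 149 - 0.2Q and Ps = 14 + 0.25Q; the wedge Ps − Pb = 45 gives 14 + 0.25Q − (149 - 0.2Q) = 45, so Q' = 400.
Then Pb = 149 − 0.2·400 = 69 and Ps = 14 + 0.25·400 = 114.
Buyers' price falls by P* − Pb = 89 − 69 = 20; sellers' price rises by Ps − P* = 114 − 89 = 25.
So producers capture 25/45 = 5/9 of each unit of subsidy.

Producer share = 5/9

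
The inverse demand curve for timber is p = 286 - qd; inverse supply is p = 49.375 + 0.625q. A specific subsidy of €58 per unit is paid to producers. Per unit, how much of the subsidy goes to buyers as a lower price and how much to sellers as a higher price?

Pre-subsidy: 286 - q = 49.375 + 0.625q gives q* = 1893/13 and p* = 1825/13.
With the subsidy, sellers receive ps = pb + 58 for each unit, where pb is the price buyers pay.
On the curves, pb = 286 - q and ps = 49.375 + 0.625q; the wedge ps − pb = 58 gives 49.375 + 0.625q − (286 - q) = 58, so q' = 2357/13.
Then pb = 286 − 1·(2357/13) = 1361/13 and ps = 49.375 + 0.625·(2357/13) = 2115/13.
Buyers' price falls by p* − pb = 1825/13 − 1361/13 = 464/13; sellers' price rises by ps − p* = 2115/13 − 1825/13 = 290/13.

Buyers gain 464/13 per unit; sellers gain 290/13 per unit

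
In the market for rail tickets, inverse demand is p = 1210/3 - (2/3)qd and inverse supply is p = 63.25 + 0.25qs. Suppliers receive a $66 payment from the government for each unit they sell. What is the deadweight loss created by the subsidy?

Deadweight loss = $2376

Pre-subsidy: 1210/3 - (2/3)q = 63.25 + 0.25q gives q* = 371 and p* = 156.
With the subsidy, sellers receive ps = pb + 66 for each unit, where pb is the price buyers pay.
On the curves, pb = 1210/3 - (2/3)q and ps = 63.25 + 0.25q; the wedge ps − pb = 66 gives 63.25 + 0.25q − (1210/3 - (2/3)q) = 66, so q' = 443.
Then pb = 1210/3 − (2/3)·443 = 108 and ps = 63.25 + 0.25·443 = 174.
The subsidy expands output by 443 − 371 = 72 past the efficient level; on those units the gap between marginal cost and willingness to pay runs from 0 up to 66.
DWL = ½ × 66 × 72 = 2376.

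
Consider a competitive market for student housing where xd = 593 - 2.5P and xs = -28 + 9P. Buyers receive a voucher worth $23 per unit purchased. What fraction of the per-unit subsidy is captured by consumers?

Pre-subsidy: 593 - 2.5P = -28 + 9P gives P* = 54, x* = 458.
With the rebate, buyers effectively pay Pb = Ps − 23, where Ps is the price sellers receive.
Demand in terms of Ps becomes xd = 593 − 2.5(Ps − 23) = 650.5 - 2.5Ps. Setting this equal to supply: 650.5 - 2.5Ps = -28 + 9Ps, so Ps = 59.
Buyers pay Pb = 59 − 23 = 36; x' = -28 + 9·59 = 503.
Buyers' price falls by P* − Pb = 54 − 36 = 18; sellers' price rises by Ps − P* = 59 − 54 = 5.
So consumers capture 18/23 = 18/23 of each unit of subsidy.

Consumer share = 18/23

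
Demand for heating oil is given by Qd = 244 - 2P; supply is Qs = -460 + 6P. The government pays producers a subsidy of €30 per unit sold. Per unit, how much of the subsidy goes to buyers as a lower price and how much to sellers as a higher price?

Pre-subsidy: 244 - 2P = -460 + 6P gives P* = 88, Q* = 68.
With the subsidy, sellers receive Ps = Pb + 30 for each unit, where Pb is the price buyers pay.
Supply in terms of Pb becomes Qs = -460 + 6(Pb + 30) = -280 + 6Pb. Setting this equal to demand: 244 - 2Pb = -280 + 6Pb, so Pb = 65.5.
Sellers receive Ps = 65.5 + 30 = 95.5; Q' = 244 − 2·65.5 = 113.
Buyers' price falls by P* − Pb = 88 − 65.5 = 22.5; sellers' price rises by Ps − P* = 95.5 − 88 = 7.5.

Buyers gain €22.5 per unit; sellers gain €7.5 per unit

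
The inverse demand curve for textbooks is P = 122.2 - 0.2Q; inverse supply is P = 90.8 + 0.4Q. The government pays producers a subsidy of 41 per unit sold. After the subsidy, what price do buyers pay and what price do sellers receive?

Buyers pay 1471/15; sellers receive 2086/15

Pre-subsidy: 122.2 - 0.2Q = 90.8 + 0.4Q gives Q* = 157/3 and P* = 1676/15.
With the subsidy, sellers receive Ps = Pb + 41 for each unit, where Pb is the price buyers pay.
On the curves, Pb = 122.2 - 0.2Q and Ps = 90.8 + 0.4Q; the wedge Ps − Pb = 41 gives 90.8 + 0.4Q − (122.2 - 0.2Q) = 41, so Q' = 362/3.
Then Pb = 122.2 − 0.2·(362/3) = 1471/15 and Ps = 90.8 + 0.4·(362/3) = 2086/15.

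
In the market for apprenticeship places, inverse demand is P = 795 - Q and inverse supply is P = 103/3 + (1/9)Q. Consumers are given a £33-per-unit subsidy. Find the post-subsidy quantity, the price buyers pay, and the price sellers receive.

Q' = 714.3; buyers pay £80.7; sellers receive £113.7

Pre-subsidy: 795 - Q = 103/3 + (1/9)Q gives Q* = 684.6 and P* = 110.4.
With the rebate, buyers effectively pay Pb = Ps − 33, where Ps is the price sellers receive.
On the curves, Pb = 795 - Q and Ps = 103/3 + (1/9)Q; the wedge Ps − Pb = 33 gives 103/3 + (1/9)Q − (795 - Q) = 33, so Q' = 714.3.
Then Pb = 795 − 1·714.3 = 80.7 and Ps = 103/3 + (1/9)·714.3 = 113.7.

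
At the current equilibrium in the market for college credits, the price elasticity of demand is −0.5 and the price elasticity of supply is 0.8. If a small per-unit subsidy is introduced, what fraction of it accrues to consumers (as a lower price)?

Consumer share = 8/13

For a small subsidy around the equilibrium, the benefit split depends on the relative slopes, which at a point are proportional to the elasticities.
Buyer share = εs/(εs + |εd|) = 0.8/(0.8 + 0.5) = 8/13; seller share = |εd|/(εs + |εd|) = 5/13.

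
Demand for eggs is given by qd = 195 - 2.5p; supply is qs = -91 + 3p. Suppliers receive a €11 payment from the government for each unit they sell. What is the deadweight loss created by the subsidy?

Deadweight loss = €82.5

Pre-subsidy: 195 - 2.5p = -91 + 3p gives p* = 52, q* = 65.
With the subsidy, sellers receive ps = pb + 11 for each unit, where pb is the price buyers pay.
Supply in terms of pb becomes qs = -91 + 3(pb + 11) = -58 + 3pb. Setting this equal to demand: 195 - 2.5pb = -58 + 3pb, so pb = 46.
Sellers receive ps = 46 + 11 = 57; q' = 195 − 2.5·46 = 80.
The subsidy expands output by 80 − 65 = 15 past the efficient level; on those units the gap between marginal cost and willingness to pay runs from 0 up to 11.
DWL = ½ × 11 × 15 = 82.5.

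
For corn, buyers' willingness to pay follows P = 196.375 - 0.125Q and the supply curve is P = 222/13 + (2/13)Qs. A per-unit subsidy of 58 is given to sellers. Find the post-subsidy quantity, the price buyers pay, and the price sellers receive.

Q' = 851; buyers pay 90; sellers receive 148

Pre-subsidy: 196.375 - 0.125Q = 222/13 + (2/13)Q gives Q* = 643 and P* = 116.
With the subsidy, sellers receive Ps = Pb + 58 for each unit, where Pb is the price buyers pay.
On the curves, Pb = 196.375 - 0.125Q and Ps = 222/13 + (2/13)Q; the wedge Ps − Pb = 58 gives 222/13 + (2/13)Q − (196.375 - 0.125Q) = 58, so Q' = 851.
Then Pb = 196.375 − 0.125·851 = 90 and Ps = 222/13 + (2/13)·851 = 148.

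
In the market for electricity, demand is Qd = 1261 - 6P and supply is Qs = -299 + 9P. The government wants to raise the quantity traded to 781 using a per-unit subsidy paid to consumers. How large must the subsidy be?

At Q = 781, invert demand for the buyer price: Pb = (1261 − 781)/6 = 80; invert supply for the seller price: Ps = (781 − (-299))/9 = 120.
The subsidy must fill the gap: s = Ps − Pb = 120 − 80 = 40.

Required subsidy s = 40 per unit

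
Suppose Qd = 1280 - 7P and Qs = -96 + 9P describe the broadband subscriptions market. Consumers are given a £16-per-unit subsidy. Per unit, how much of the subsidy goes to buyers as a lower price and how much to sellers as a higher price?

Buyers gain £9 per unit; sellers gain £7 per unit

Pre-subsidy: 1280 - 7P = -96 + 9P gives P* = 86, Q* = 678.
With the rebate, buyers effectively pay Pb = Ps − 16, where Ps is the price sellers receive.
Demand in terms of Ps becomes Qd = 1280 − 7(Ps − 16) = 1392 - 7Ps. Setting this equal to supply: 1392 - 7Ps = -96 + 9Ps, so Ps = 93.
Buyers pay Pb = 93 − 16 = 77; Q' = -96 + 9·93 = 741.
Buyers' price falls by P* − Pb = 86 − 77 = 9; sellers' price rises by Ps − P* = 93 − 86 = 7.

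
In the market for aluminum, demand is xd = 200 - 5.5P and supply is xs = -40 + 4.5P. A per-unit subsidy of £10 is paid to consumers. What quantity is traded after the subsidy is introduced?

Pre-subsidy: 200 - 5.5P = -40 + 4.5P gives P* = 24, x* = 68.
With the rebate, buyers effectively pay Pb = Ps − 10, where Ps is the price sellers receive.
Demand in terms of Ps becomes xd = 200 − 5.5(Ps − 10) = 255 - 5.5Ps. Setting this equal to supply: 255 - 5.5Ps = -40 + 4.5Ps, so Ps = 29.5.
Buyers pay Pb = 29.5 − 10 = 19.5; x' = -40 + 4.5·29.5 = 92.75.

x' = 92.75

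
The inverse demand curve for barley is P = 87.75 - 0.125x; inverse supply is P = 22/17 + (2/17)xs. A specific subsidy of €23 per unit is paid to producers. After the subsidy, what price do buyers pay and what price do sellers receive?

Buyers pay 345/11; sellers receive 598/11

Pre-subsidy: 87.75 - 0.125x = 22/17 + (2/17)x gives x* = 11758/33 and P* = 1426/33.
With the subsidy, sellers receive Ps = Pb + 23 for each unit, where Pb is the price buyers pay.
On the curves, Pb = 87.75 - 0.125x and Ps = 22/17 + (2/17)x; the wedge Ps − Pb = 23 gives 22/17 + (2/17)x − (87.75 - 0.125x) = 23, so x' = 4962/11.
Then Pb = 87.75 − 0.125·(4962/11) = 345/11 and Ps = 22/17 + (2/17)·(4962/11) = 598/11.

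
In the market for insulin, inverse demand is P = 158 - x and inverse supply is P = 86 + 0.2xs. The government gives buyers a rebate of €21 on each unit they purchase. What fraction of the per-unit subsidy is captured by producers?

Producer share = 1/6

Pre-subsidy: 158 - x = 86 + 0.2x gives x* = 60 and P* = 98.
With the rebate, buyers effectively pay Pb = Ps − 21, where Ps is the price sellers receive.
On the curves, Pb = 158 - x and Ps = 86 + 0.2x; the wedge Ps − Pb = 21 gives 86 + 0.2x − (158 - x) = 21, so x' = 77.5.
Then Pb = 158 − 1·77.5 = 80.5 and Ps = 86 + 0.2·77.5 = 101.5.
Buyers' price falls by P* − Pb = 98 − 80.5 = 17.5; sellers' price rises by Ps − P* = 101.5 − 98 = 3.5.
So producers capture 3.5/21 = 1/6 of each unit of subsidy.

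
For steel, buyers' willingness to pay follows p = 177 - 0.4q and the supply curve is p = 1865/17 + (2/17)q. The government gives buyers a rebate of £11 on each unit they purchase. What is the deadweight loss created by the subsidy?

Pre-subsidy: 177 - 0.4q = 1865/17 + (2/17)q gives q* = 130 and p* = 125.
With the rebate, buyers effectively pay pb = ps − 11, where ps is the price sellers receive.
On the curves, pb = 177 - 0.4q and ps = 1865/17 + (2/17)q; the wedge ps − pb = 11 gives 1865/17 + (2/17)q − (177 - 0.4q) = 11, so q' = 151.25.
Then pb = 177 − 0.4·151.25 = 116.5 and ps = 1865/17 + (2/17)·151.25 = 127.5.
The subsidy expands output by 151.25 − 130 = 21.25 past the efficient level; on those units the gap between marginal cost and willingness to pay runs from 0 up to 11.
DWL = ½ × 11 × 21.25 = 116.875.

Deadweight loss = £116.875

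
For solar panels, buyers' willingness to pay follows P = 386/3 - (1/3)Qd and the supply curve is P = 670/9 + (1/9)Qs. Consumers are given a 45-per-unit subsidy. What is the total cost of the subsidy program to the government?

Pre-subsidy: 386/3 - (1/3)Q = 670/9 + (1/9)Q gives Q* = 122 and P* = 88.
With the rebate, buyers effectively pay Pb = Ps − 45, where Ps is the price sellers receive.
On the curves, Pb = 386/3 - (1/3)Q and Ps = 670/9 + (1/9)Q; the wedge Ps − Pb = 45 gives 670/9 + (1/9)Q − (386/3 - (1/3)Q) = 45, so Q' = 223.25.
Then Pb = 386/3 − (1/3)·223.25 = 54.25 and Ps = 670/9 + (1/9)·223.25 = 99.25.
Government outlay = subsidy × quantity = 45 × 223.25 = 10046.25.

Government cost = 10046.25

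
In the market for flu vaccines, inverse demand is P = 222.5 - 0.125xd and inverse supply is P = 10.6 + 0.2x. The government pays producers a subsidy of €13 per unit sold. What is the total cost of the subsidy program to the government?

Government cost = €8996

Pre-subsidy: 222.5 - 0.125x = 10.6 + 0.2x gives x* = 652 and P* = 141.
With the subsidy, sellers receive Ps = Pb + 13 for each unit, where Pb is the price buyers pay.
On the curves, Pb = 222.5 - 0.125x and Ps = 10.6 + 0.2x; the wedge Ps − Pb = 13 gives 10.6 + 0.2x − (222.5 - 0.125x) = 13, so x' = 692.
Then Pb = 222.5 − 0.125·692 = 136 and Ps = 10.6 + 0.2·692 = 149.
Government outlay = subsidy × quantity = 13 × 692 = 8996.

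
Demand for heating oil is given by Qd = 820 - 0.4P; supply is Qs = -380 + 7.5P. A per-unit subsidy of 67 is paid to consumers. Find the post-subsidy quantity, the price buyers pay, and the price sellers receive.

Pre-subsidy: 820 - 0.4P = -380 + 7.5P gives P* = 12000/79, Q* = 59980/79.
With the rebate, buyers effectively pay Pb = Ps − 67, where Ps is the price sellers receive.
Demand in terms of Ps becomes Qd = 820 − 0.4(Ps − 67) = 846.8 - 0.4Ps. Setting this equal to supply: 846.8 - 0.4Ps = -380 + 7.5Ps, so Ps = 12268/79.
Buyers pay Pb = 12268/79 − 67 = 6975/79; Q' = -380 + 7.5·(12268/79) = 61990/79.

Q' = 61990/79; buyers pay 6975/79; sellers receive 12268/79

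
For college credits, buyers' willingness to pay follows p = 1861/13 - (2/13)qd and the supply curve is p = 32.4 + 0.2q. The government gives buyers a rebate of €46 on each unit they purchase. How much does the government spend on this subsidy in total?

Pre-subsidy: 1861/13 - (2/13)q = 32.4 + 0.2q gives q* = 313 and p* = 95.
With the rebate, buyers effectively pay pb = ps − 46, where ps is the price sellers receive.
On the curves, pb = 1861/13 - (2/13)q and ps = 32.4 + 0.2q; the wedge ps − pb = 46 gives 32.4 + 0.2q − (1861/13 - (2/13)q) = 46, so q' = 443.
Then pb = 1861/13 − (2/13)·443 = 75 and ps = 32.4 + 0.2·443 = 121.
Government outlay = subsidy × quantity = 46 × 443 = 20378.

Government cost = €20378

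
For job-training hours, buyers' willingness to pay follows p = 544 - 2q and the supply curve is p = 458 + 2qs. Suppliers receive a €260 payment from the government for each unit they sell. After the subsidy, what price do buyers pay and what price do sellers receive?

Buyers pay €371; sellers receive €631

Pre-subsidy: 544 - 2q = 458 + 2q gives q* = 21.5 and p* = 501.
With the subsidy, sellers receive ps = pb + 260 for each unit, where pb is the price buyers pay.
On the curves, pb = 544 - 2q and ps = 458 + 2q; the wedge ps − pb = 260 gives 458 + 2q − (544 - 2q) = 260, so q' = 86.5.
Then pb = 544 − 2·86.5 = 371 and ps = 458 + 2·86.5 = 631.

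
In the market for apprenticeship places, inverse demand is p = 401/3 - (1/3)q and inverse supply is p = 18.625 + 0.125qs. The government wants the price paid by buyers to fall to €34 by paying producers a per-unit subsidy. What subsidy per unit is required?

Required subsidy s = €22 per unit

At a buyer price of 34, quantity demanded is 401 − 3·34 = 299.
Sellers supply 299 only when they receive ps = 18.625 + 0.125·299 = 56.
s = ps − pb = 56 − 34 = 22.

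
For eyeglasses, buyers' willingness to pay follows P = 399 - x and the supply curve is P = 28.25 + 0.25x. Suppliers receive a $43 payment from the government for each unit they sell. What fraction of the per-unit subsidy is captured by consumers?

Pre-subsidy: 399 - x = 28.25 + 0.25x gives x* = 296.6 and P* = 102.4.
With the subsidy, sellers receive Ps = Pb + 43 for each unit, where Pb is the price buyers pay.
On the curves, Pb = 399 - x and Ps = 28.25 + 0.25x; the wedge Ps − Pb = 43 gives 28.25 + 0.25x − (399 - x) = 43, so x' = 331.
Then Pb = 399 − 1·331 = 68 and Ps = 28.25 + 0.25·331 = 111.
Buyers' price falls by P* − Pb = 102.4 − 68 = 34.4; sellers' price rises by Ps − P* = 111 − 102.4 = 8.6.
So consumers capture 34.4/43 = 0.8 of each unit of subsidy.

Consumer share = 0.8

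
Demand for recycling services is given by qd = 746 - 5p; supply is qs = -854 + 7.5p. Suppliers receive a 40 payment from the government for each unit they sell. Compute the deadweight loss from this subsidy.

Pre-subsidy: 746 - 5p = -854 + 7.5p gives p* = 128, q* = 106.
With the subsidy, sellers receive ps = pb + 40 for each unit, where pb is the price buyers pay.
Supply in terms of pb becomes qs = -854 + 7.5(pb + 40) = -554 + 7.5pb. Setting this equal to demand: 746 - 5pb = -554 + 7.5pb, so pb = 104.
Sellers receive ps = 104 + 40 = 144; q' = 746 − 5·104 = 226.
The subsidy expands output by 226 − 106 = 120 past the efficient level; on those units the gap between marginal cost and willingness to pay runs from 0 up to 40.
DWL = ½ × 40 × 120 = 2400.

Deadweight loss = 2400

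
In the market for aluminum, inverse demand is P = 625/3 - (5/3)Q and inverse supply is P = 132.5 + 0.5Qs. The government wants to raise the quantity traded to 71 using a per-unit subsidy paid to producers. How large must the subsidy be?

Required subsidy s = 78 per unit

At Q = 71, from the demand curve buyers pay Pb = 625/3 − (5/3)·71 = 90; from the supply curve sellers need Ps = 132.5 + 0.5·71 = 168.
The subsidy must fill the gap: s = Ps − Pb = 168 − 90 = 78.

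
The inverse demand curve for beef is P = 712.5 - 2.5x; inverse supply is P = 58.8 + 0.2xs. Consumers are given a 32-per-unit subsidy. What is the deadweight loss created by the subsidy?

Deadweight loss = 5120/27

Pre-subsidy: 712.5 - 2.5x = 58.8 + 0.2x gives x* = 2179/9 and P* = 965/9.
With the rebate, buyers effectively pay Pb = Ps − 32, where Ps is the price sellers receive.
On the curves, Pb = 712.5 - 2.5x and Ps = 58.8 + 0.2x; the wedge Ps − Pb = 32 gives 58.8 + 0.2x − (712.5 - 2.5x) = 32, so x' = 6857/27.
Then Pb = 712.5 − 2.5·(6857/27) = 2095/27 and Ps = 58.8 + 0.2·(6857/27) = 2959/27.
The subsidy expands output by 6857/27 − 2179/9 = 320/27 past the efficient level; on those units the gap between marginal cost and willingness to pay runs from 0 up to 32.
DWL = ½ × 32 × 320/27 = 5120/27.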